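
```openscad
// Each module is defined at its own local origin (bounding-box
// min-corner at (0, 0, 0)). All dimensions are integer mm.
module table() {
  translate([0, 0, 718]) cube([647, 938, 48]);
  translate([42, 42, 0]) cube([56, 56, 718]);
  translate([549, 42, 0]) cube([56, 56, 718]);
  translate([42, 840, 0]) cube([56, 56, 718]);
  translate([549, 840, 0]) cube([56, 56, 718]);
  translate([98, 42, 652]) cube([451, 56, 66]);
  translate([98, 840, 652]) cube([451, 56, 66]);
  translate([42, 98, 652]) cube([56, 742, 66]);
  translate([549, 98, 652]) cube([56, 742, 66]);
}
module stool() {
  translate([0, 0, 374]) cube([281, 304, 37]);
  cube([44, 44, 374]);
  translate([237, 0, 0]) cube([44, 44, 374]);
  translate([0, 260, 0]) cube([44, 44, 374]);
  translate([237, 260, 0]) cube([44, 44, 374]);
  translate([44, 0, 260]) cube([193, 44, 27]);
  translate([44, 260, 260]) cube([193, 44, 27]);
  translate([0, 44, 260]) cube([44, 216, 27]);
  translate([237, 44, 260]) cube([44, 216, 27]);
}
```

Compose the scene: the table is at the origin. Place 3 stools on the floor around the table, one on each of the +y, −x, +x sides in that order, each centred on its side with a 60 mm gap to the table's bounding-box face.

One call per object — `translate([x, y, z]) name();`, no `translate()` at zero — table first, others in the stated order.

table();
translate([183, 998, 0]) stool();
translate([-341, 317, 0]) stool();
translate([707, 317, 0]) stool();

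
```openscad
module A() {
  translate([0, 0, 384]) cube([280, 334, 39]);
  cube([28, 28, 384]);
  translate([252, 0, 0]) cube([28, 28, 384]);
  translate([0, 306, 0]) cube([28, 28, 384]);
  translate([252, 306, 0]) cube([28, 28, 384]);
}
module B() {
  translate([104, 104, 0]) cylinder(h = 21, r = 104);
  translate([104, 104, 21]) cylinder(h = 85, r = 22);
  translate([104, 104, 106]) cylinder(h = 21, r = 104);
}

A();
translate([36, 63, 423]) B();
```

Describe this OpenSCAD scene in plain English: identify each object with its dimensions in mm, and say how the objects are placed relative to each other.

A is a simple wooden stool: a rectangular seat 280 mm (x) by 334 mm (y), 39 mm thick, top face at z = 423 mm, on four square legs, each 28×28 mm in cross-section. The legs rest on z = 0, each flush with a corner of the seat.

B is a spool: two coaxial disc flanges of radius 104 mm and thickness 21 mm, joined by a core cylinder of radius 22 mm and height 85 mm. The lower flange rests on z = 0 and the three cylinders share a vertical axis.

The spool is on top of the stool, centred.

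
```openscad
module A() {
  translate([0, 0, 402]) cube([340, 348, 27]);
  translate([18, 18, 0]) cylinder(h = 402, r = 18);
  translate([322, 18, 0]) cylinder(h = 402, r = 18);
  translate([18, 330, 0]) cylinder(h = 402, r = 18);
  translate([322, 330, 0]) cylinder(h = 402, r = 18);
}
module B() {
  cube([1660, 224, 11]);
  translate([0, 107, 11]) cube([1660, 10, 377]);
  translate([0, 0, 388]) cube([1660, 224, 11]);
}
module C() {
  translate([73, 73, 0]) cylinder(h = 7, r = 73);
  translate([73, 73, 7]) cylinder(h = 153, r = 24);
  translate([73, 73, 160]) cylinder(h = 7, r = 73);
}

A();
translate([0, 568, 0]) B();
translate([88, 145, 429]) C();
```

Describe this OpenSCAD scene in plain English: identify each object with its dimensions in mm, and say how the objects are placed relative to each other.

A is a four-legged stool. The seat is a 340×348×27 mm slab whose top surface is at z = 429 mm; four round legs, each 36 mm in diameter, run from the floor (z = 0) to the underside of the seat, each leg's axis is inset half a diameter from the nearest pair of seat edges (so the leg's bounding box is flush with the corner).

B is an I-beam lying along x, 1660 mm long. Overall section height 399 mm. Two flanges 224 mm wide (y) and 11 mm thick, one on the floor and one at the top; a web 10 mm thick runs between them, centred on the flange width.

C is a spool: two coaxial disc flanges of radius 73 mm and thickness 7 mm, joined by a core cylinder of radius 24 mm and height 153 mm. The lower flange rests on z = 0 and the three cylinders share a vertical axis.

The I-beam is on the floor beside the stool on its +y side. The spool is on top of the stool.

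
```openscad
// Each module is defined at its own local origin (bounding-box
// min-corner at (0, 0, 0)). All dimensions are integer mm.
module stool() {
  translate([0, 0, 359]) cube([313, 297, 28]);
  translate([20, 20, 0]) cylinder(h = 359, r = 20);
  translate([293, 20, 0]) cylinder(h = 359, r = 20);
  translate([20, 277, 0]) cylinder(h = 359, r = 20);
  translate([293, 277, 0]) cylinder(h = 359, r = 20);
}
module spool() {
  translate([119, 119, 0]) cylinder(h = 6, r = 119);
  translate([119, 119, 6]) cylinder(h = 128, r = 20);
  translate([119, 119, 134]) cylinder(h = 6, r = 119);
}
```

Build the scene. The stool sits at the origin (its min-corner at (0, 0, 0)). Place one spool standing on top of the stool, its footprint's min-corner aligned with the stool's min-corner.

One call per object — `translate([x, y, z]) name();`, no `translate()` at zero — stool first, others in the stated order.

stool();
translate([0, 0, 387]) spool();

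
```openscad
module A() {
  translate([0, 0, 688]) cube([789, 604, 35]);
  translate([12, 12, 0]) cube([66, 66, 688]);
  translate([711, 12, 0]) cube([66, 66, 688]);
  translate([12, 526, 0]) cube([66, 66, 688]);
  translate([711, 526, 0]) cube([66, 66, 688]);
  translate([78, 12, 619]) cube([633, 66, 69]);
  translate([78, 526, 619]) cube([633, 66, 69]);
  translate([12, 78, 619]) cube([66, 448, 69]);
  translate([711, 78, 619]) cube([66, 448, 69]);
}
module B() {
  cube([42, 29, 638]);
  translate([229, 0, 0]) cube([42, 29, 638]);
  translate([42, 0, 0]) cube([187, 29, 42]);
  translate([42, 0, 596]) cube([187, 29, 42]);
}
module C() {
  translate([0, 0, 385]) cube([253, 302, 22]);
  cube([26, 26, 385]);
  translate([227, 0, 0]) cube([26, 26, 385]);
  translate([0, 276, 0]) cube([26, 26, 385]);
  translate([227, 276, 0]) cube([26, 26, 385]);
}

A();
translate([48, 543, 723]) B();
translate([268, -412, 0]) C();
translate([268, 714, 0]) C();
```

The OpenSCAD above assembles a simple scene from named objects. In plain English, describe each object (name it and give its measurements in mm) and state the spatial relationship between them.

A is a rectangular dining table. The top is 789×604×35 mm with its upper surface at z = 723 mm. It stands on four 66×66 mm square legs, each inset 12 mm from the nearest pair of top edges, running from the floor to the underside of the top. Four apron rails, 66 mm thick and 69 mm tall, run between adjacent legs with their top edges flush with the underside of the top and their outer faces flush with the legs' outer faces.

B is a picture frame with a 187×554 mm rectangular opening (x by z) and a uniform 42 mm border on every side. Frame depth is 29 mm along y. It is built from two vertical stiles running the full outside height and two horizontal rails spanning the gap between the stiles.

C is a simple wooden stool: a rectangular seat 253 mm (x) by 302 mm (y), 22 mm thick, top face at z = 407 mm, on four square legs, each 26×26 mm in cross-section. The legs rest on z = 0, each flush with a corner of the seat.

The picture frame is on top of the table. Two stools sit around the table at the −y, +y sides.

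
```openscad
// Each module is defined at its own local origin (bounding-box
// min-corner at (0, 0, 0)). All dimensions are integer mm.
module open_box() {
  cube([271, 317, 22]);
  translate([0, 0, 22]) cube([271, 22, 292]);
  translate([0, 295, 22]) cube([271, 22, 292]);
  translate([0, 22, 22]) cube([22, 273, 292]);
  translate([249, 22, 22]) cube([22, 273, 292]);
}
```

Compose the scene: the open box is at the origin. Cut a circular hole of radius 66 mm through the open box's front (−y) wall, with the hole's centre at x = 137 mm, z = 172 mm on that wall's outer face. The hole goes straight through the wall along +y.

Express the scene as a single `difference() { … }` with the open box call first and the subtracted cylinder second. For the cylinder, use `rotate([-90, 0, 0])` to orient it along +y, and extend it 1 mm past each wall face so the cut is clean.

difference() {
  open_box();
  translate([137, -1, 172]) rotate([-90, 0, 0]) cylinder(h = 24, r = 66);
}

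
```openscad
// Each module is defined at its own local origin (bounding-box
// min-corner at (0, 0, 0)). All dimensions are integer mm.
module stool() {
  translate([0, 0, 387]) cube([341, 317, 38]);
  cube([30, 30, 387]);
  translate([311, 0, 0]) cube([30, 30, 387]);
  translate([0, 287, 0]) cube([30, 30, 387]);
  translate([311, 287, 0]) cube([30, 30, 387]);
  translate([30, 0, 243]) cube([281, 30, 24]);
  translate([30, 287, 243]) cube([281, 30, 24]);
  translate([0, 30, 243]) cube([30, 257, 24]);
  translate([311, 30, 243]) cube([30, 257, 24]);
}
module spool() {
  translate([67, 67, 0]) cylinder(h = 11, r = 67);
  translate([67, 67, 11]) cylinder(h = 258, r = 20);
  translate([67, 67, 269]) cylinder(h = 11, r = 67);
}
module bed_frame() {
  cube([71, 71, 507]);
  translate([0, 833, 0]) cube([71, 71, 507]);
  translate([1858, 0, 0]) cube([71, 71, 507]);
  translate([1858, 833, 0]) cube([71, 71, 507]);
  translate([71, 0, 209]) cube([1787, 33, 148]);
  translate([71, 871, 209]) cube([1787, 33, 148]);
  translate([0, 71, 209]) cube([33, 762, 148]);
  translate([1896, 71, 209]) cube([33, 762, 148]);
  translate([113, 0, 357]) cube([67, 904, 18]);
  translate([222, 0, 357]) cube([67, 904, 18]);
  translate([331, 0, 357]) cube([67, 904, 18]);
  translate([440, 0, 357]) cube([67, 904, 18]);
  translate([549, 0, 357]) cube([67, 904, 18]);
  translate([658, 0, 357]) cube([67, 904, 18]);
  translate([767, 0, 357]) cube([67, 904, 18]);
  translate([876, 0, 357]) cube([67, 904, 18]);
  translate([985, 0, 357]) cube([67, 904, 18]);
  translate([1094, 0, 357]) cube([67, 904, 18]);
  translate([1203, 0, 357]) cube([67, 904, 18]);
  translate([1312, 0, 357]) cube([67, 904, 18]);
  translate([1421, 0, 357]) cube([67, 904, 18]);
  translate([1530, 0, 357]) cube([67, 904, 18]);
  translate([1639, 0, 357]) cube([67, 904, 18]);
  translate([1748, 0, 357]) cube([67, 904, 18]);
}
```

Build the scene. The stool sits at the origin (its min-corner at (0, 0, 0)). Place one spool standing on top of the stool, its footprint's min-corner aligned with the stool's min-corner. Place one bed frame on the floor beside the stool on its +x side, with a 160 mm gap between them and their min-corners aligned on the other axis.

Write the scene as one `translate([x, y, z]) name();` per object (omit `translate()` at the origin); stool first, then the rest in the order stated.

stool();
translate([0, 0, 425]) spool();
translate([501, 0, 0]) bed_frame();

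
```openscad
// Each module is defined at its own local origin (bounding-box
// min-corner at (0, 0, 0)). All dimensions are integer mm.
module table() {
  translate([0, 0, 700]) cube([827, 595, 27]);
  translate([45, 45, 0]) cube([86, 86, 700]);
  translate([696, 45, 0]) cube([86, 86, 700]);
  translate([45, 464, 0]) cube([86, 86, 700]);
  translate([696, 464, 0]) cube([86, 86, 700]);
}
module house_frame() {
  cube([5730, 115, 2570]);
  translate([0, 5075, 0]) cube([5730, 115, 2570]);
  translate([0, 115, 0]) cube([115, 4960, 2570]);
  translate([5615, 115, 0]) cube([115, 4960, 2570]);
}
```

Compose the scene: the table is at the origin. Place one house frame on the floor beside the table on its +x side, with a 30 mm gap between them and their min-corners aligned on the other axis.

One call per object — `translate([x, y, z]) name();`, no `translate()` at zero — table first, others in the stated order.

table();
translate([857, 0, 0]) house_frame();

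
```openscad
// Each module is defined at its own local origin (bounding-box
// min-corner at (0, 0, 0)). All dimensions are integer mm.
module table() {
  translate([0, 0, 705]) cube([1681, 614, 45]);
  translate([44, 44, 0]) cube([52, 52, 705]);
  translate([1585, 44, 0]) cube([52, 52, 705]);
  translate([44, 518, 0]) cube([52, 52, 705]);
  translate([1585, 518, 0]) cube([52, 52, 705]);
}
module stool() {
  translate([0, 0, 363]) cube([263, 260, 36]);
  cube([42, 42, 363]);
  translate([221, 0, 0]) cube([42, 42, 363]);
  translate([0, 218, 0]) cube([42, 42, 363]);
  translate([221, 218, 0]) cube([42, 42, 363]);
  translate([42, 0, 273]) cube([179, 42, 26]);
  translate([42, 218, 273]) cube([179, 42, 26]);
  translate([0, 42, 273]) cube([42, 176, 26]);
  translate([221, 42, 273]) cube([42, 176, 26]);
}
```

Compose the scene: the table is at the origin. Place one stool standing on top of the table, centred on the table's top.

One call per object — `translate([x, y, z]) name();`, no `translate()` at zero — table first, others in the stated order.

table();
translate([709, 177, 750]) stool();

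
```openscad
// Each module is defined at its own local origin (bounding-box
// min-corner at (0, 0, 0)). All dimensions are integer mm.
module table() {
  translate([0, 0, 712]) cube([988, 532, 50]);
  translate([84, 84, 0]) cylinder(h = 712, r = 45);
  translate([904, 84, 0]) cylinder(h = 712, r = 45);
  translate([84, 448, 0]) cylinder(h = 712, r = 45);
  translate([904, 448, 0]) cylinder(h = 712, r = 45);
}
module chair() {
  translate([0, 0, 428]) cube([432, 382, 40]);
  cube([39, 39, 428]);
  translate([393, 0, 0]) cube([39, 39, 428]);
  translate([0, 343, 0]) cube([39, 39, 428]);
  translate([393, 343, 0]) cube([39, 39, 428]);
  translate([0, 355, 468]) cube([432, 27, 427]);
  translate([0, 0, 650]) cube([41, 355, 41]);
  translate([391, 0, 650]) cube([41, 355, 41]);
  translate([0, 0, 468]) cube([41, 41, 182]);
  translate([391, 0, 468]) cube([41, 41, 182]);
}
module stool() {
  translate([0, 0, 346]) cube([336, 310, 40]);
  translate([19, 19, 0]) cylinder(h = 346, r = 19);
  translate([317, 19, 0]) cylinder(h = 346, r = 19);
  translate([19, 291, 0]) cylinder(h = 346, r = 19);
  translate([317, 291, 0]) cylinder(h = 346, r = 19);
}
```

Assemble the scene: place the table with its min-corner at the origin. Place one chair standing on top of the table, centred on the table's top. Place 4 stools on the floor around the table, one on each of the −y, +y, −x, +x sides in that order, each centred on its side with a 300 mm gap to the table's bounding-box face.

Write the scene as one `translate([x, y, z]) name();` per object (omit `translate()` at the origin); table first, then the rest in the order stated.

table();
translate([278, 75, 762]) chair();
translate([326, -610, 0]) stool();
translate([326, 832, 0]) stool();
translate([-636, 111, 0]) stool();
translate([1288, 111, 0]) stool();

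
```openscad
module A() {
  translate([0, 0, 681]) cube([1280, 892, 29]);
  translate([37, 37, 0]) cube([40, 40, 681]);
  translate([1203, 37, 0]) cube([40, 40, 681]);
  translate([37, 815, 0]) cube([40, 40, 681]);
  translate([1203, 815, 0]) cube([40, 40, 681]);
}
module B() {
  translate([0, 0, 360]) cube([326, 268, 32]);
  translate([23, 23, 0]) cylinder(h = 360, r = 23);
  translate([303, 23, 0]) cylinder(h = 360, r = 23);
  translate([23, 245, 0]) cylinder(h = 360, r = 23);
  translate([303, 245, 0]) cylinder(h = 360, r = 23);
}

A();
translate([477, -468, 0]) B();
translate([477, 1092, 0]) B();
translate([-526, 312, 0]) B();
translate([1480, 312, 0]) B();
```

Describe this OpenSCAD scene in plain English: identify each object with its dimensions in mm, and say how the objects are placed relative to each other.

A is a rectangular dining table. The top is 1280×892×29 mm with its upper surface at z = 710 mm. It stands on four 40×40 mm square legs, each inset 37 mm from the nearest pair of top edges, running from the floor to the underside of the top.

B is a simple wooden stool: a rectangular seat 326 mm (x) by 268 mm (y), 32 mm thick, top face at z = 392 mm, on four round legs, each 46 mm in diameter. The legs rest on z = 0, each leg's axis is inset half a diameter from the nearest pair of seat edges (so the leg's bounding box is flush with the corner).

Four stools sit around the table at the −y, +y, −x, +x sides.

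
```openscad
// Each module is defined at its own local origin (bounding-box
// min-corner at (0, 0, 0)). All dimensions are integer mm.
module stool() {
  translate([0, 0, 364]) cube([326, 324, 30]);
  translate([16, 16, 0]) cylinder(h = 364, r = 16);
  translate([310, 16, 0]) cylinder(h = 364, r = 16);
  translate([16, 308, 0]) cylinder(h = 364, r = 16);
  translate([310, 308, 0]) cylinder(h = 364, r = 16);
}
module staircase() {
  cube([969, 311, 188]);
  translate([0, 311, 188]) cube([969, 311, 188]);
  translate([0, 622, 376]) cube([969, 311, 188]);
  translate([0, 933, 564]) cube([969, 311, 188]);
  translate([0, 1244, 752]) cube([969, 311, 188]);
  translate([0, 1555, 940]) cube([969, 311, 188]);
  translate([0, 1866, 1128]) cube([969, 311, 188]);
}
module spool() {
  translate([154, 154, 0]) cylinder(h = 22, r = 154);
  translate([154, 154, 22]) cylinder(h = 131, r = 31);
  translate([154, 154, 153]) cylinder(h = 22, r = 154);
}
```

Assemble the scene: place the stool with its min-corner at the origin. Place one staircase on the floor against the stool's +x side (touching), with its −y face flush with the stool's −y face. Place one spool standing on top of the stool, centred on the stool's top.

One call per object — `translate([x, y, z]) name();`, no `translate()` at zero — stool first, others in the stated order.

stool();
translate([326, 0, 0]) staircase();
translate([9, 8, 394]) spool();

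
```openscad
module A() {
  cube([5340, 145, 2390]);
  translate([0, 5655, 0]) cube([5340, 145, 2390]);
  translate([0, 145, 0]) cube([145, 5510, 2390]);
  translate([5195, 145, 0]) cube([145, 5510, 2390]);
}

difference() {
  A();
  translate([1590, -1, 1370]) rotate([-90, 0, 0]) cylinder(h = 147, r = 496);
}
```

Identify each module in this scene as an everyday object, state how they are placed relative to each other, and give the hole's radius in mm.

A is a house frame. The house frame has a circular hole through its front wall. The hole's radius is 496 mm.

The subtracted cylinder has r = 496 mm.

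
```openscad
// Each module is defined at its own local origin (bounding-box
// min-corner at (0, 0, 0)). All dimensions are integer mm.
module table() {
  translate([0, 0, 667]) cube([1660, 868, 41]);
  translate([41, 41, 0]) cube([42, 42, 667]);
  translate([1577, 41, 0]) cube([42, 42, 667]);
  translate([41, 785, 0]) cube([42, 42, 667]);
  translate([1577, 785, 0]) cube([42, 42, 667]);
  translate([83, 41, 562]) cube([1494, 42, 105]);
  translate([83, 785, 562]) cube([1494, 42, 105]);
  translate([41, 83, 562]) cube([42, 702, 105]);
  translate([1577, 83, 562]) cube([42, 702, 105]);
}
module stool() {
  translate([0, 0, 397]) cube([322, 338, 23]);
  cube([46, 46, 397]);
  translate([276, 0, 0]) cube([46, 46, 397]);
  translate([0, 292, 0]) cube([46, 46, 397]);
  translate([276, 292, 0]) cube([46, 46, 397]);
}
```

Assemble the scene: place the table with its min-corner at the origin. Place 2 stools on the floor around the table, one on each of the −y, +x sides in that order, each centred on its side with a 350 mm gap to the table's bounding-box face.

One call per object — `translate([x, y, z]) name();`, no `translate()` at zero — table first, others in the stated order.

table();
translate([669, -688, 0]) stool();
translate([2010, 265, 0]) stool();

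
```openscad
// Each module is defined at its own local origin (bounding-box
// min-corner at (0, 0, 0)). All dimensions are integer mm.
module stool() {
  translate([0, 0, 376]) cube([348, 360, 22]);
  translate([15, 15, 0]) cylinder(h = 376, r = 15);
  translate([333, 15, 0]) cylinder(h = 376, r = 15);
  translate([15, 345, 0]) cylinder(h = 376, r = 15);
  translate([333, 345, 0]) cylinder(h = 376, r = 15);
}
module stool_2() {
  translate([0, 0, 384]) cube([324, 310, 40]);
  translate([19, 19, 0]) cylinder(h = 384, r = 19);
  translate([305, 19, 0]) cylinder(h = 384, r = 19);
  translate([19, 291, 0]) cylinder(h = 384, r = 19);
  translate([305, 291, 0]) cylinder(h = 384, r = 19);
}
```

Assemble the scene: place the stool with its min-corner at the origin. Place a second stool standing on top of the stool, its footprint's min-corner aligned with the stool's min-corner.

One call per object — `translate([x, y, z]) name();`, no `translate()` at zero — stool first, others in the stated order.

stool();
translate([0, 0, 398]) stool_2();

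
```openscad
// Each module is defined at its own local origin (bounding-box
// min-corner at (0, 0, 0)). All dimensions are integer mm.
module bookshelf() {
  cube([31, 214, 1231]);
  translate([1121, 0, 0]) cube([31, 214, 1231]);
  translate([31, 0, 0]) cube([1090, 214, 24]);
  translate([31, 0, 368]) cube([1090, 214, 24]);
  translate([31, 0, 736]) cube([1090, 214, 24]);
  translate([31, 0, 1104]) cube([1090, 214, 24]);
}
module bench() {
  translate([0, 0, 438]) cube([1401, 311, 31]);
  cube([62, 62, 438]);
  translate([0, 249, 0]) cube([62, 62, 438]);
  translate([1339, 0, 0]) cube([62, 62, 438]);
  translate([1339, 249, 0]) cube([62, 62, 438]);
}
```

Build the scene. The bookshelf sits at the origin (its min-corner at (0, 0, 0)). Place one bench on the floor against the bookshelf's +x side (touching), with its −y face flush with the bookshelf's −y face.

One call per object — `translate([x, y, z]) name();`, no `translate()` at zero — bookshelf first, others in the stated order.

bookshelf();
translate([1152, 0, 0]) bench();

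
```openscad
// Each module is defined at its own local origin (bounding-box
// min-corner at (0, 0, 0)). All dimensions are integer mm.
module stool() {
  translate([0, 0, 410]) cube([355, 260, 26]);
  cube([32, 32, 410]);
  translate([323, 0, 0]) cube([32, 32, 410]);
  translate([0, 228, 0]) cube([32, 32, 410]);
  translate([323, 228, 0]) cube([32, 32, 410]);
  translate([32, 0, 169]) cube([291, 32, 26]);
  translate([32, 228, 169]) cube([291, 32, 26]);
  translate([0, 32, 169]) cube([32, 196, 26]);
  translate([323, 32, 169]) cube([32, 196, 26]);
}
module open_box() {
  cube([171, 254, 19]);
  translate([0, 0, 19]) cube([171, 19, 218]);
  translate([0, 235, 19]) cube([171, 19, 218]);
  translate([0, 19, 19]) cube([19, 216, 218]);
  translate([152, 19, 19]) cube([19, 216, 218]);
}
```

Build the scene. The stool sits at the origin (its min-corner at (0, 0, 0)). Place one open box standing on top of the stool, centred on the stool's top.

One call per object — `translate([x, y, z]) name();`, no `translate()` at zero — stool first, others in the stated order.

stool();
translate([92, 3, 436]) open_box();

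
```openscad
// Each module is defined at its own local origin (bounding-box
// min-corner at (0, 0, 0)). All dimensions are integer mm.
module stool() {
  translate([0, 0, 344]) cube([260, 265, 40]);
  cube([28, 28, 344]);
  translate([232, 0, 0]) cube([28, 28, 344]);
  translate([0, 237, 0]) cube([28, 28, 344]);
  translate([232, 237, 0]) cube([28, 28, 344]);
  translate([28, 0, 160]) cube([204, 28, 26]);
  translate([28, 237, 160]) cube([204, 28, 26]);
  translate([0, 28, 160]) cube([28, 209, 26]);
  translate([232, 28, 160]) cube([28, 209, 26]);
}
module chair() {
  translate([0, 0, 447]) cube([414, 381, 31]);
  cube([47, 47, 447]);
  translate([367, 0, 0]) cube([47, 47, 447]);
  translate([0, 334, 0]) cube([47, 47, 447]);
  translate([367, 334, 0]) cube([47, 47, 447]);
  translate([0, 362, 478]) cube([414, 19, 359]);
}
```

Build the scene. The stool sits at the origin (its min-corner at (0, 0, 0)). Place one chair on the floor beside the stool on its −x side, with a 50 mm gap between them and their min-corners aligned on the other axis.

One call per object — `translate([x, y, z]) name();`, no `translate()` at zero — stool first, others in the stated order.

stool();
translate([-464, 0, 0]) chair();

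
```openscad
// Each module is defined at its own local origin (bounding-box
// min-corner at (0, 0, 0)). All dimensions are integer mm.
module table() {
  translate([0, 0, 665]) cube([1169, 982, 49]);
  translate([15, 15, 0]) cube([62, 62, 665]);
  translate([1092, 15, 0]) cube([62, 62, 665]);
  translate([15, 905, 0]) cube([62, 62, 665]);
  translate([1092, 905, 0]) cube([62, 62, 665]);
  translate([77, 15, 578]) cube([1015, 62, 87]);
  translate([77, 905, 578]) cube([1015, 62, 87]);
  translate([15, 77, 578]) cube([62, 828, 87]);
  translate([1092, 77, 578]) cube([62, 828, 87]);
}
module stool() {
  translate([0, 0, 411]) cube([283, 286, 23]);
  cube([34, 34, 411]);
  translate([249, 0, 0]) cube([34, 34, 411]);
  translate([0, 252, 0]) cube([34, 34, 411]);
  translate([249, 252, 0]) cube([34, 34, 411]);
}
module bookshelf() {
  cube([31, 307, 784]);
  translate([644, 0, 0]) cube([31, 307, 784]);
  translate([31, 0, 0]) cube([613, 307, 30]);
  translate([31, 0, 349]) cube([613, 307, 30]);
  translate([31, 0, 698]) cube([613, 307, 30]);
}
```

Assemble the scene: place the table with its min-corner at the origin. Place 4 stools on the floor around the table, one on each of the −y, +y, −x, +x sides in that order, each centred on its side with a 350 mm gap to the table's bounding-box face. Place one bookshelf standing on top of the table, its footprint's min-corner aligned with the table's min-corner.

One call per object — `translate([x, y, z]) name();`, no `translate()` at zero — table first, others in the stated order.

table();
translate([443, -636, 0]) stool();
translate([443, 1332, 0]) stool();
translate([-633, 348, 0]) stool();
translate([1519, 348, 0]) stool();
translate([0, 0, 714]) bookshelf();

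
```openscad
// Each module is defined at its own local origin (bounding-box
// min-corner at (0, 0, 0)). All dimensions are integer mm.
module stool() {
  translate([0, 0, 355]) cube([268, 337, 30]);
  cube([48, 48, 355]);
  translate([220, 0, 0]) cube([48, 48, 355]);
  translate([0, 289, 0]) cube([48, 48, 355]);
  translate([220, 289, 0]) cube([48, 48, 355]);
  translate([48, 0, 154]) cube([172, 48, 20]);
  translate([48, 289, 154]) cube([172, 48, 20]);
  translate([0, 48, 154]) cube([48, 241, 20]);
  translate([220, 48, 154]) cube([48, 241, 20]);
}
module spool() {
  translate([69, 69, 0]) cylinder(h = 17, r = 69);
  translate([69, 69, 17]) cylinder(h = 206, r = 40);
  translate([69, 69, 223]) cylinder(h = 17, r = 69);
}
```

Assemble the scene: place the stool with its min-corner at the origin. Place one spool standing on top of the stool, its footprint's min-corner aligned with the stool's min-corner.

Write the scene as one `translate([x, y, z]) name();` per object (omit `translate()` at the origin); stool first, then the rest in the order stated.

stool();
translate([0, 0, 385]) spool();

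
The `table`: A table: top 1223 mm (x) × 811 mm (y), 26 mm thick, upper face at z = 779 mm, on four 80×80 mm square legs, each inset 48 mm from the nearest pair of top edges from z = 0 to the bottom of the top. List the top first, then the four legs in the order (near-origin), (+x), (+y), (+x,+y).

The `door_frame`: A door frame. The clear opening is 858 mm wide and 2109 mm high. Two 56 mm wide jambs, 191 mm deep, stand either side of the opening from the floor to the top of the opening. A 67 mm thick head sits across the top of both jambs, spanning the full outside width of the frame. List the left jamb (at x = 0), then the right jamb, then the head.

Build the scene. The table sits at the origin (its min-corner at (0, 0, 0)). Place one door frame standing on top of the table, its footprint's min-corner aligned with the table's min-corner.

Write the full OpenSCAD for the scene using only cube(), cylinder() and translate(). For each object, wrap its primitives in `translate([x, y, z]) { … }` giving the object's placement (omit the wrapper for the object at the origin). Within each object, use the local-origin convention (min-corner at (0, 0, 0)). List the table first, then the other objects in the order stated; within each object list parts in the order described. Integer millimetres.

translate([0, 0, 753]) cube([1223, 811, 26]);
translate([48, 48, 0]) cube([80, 80, 753]);
translate([1095, 48, 0]) cube([80, 80, 753]);
translate([48, 683, 0]) cube([80, 80, 753]);
translate([1095, 683, 0]) cube([80, 80, 753]);
translate([0, 0, 779]) {
  cube([56, 191, 2109]);
  translate([914, 0, 0]) cube([56, 191, 2109]);
  translate([0, 0, 2109]) cube([970, 191, 67]);
}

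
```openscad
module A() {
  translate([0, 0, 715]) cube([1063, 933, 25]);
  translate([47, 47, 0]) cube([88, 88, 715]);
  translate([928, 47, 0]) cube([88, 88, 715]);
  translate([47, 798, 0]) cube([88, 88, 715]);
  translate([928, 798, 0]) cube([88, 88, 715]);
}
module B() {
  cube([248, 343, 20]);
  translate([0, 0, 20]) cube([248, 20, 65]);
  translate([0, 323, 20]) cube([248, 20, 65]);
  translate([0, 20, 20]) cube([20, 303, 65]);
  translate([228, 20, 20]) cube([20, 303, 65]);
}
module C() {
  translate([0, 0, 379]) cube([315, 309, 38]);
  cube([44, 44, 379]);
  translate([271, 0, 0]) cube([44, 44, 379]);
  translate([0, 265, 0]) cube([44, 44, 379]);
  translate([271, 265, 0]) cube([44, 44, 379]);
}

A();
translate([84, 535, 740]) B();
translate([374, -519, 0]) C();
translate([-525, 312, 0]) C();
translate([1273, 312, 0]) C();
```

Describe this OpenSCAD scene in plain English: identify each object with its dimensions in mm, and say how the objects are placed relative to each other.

A is a rectangular dining table. The top is 1063×933×25 mm with its upper surface at z = 740 mm. It stands on four 88×88 mm square legs, each inset 47 mm from the nearest pair of top edges, running from the floor to the underside of the top.

B is an open-topped rectangular box: outside dimensions 248×343×85 mm, with a uniform wall and base thickness of 20 mm. The base is a full 248×343 slab on the floor; four walls sit on top of the base. The front and back walls (the −y and +y sides) span the full width; the two side walls fit between them.

C is a simple wooden stool: a rectangular seat 315 mm (x) by 309 mm (y), 38 mm thick, top face at z = 417 mm, on four square legs, each 44×44 mm in cross-section. The legs rest on z = 0, each flush with a corner of the seat.

The open box is on top of the table. Three stools sit around the table at the −y, −x, +x sides.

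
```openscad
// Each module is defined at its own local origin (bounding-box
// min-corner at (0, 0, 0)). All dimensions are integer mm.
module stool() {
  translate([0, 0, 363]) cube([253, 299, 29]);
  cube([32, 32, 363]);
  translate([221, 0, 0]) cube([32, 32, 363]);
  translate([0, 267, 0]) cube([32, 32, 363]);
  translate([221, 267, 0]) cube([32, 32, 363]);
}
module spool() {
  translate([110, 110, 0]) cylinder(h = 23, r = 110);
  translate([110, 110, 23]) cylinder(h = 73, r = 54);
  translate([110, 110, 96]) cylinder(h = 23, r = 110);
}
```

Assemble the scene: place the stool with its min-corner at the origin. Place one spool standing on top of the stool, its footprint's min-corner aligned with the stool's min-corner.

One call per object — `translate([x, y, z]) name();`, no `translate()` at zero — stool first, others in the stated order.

stool();
translate([0, 0, 392]) spool();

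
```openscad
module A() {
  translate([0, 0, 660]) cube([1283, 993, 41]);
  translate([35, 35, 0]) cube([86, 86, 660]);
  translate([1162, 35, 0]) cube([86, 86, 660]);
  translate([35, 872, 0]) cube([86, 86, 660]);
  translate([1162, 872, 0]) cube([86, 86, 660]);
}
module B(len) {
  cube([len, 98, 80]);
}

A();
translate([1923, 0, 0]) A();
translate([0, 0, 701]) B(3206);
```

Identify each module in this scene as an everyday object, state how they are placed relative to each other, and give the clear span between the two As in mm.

A is a table. B is a beam. A beam spans the tops of two tables. The clear span between the two tables is 640 mm.

Second table starts at x = 1923; first ends at x = 1283; clear span = 1923 − 1283 = 640 mm.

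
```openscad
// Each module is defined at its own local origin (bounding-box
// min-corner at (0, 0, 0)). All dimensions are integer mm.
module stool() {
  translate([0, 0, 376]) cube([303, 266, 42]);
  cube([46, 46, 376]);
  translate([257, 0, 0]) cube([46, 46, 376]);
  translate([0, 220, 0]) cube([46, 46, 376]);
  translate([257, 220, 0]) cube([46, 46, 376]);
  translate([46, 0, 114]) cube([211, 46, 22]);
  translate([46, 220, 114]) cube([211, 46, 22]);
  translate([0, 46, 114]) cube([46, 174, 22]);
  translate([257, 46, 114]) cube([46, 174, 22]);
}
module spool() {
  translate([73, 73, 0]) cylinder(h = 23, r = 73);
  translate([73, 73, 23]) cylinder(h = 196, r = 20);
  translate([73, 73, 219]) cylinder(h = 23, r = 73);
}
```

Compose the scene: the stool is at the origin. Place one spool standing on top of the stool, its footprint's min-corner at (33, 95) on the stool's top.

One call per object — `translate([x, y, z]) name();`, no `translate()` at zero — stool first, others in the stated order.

stool();
translate([33, 95, 418]) spool();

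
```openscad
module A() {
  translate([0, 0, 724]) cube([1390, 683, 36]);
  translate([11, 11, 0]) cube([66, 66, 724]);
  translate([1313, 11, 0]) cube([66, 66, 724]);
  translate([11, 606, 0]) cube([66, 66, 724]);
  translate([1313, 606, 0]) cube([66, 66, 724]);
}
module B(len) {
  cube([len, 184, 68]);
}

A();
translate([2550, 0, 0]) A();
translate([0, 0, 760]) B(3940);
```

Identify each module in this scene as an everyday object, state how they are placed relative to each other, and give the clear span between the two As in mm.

A is a table. B is a beam. A beam spans the tops of two tables. The clear span between the two tables is 1160 mm.

Second table starts at x = 2550; first ends at x = 1390; clear span = 2550 − 1390 = 1160 mm.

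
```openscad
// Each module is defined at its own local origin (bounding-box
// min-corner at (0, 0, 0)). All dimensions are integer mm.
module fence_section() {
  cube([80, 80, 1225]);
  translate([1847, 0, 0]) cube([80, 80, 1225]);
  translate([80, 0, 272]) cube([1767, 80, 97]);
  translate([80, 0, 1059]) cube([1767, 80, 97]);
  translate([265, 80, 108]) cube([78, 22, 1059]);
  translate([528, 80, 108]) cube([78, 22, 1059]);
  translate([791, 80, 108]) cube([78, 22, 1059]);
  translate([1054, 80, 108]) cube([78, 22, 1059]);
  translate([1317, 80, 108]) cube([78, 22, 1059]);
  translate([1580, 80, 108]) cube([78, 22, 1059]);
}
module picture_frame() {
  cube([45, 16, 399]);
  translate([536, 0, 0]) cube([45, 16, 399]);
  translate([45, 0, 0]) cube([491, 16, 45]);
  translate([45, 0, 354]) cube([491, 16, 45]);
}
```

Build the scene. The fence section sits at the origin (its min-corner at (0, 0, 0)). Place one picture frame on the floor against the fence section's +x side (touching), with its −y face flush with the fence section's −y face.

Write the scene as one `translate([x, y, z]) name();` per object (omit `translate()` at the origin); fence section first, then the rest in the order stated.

fence_section();
translate([1927, 0, 0]) picture_frame();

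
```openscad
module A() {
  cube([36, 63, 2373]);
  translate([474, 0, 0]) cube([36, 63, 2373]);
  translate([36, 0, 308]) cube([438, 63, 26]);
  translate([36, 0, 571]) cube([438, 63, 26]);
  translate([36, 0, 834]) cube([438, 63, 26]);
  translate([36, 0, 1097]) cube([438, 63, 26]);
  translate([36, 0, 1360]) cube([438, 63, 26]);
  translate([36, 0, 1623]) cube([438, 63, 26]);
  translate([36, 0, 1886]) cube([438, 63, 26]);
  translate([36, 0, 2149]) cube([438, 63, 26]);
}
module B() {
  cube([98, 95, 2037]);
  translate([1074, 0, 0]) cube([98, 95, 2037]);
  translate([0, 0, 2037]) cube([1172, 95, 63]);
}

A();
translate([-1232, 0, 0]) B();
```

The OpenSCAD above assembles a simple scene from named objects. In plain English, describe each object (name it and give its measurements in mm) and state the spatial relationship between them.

A is a wooden ladder with two side rails of 36×63 mm section and 2373 mm height, set 510 mm apart overall. Between them run 8 rectangular rungs (63 mm deep, 26 mm thick), front faces flush with the rails' −y face. The bottom of the first rung is 308 mm above the floor and each subsequent rung is 263 mm higher than the one below.

B is a rectangular door frame: two vertical jambs of 98×95 mm section, 2037 mm tall, with a clear opening 976 mm wide between their inner faces. A header 63 mm tall and 95 mm deep lies on top of the jambs and spans the full outside width.

The door frame is on the floor beside the ladder on its −x side.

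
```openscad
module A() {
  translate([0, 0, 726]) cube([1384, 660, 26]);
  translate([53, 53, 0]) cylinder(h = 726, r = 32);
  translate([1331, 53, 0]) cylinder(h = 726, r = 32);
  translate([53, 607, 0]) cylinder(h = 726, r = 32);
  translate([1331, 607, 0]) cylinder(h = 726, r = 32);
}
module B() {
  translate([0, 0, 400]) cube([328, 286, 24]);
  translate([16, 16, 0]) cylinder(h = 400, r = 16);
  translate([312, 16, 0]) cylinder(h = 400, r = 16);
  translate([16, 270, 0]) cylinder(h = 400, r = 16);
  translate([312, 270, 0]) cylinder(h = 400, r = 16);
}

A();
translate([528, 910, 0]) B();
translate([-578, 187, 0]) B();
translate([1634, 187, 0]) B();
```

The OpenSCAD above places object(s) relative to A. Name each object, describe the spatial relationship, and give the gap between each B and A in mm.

Each stool's nearest face is 250 mm from the table's bounding box.

A is a table. B is a stool. Three stools sit around the table at the +y, −x, +x sides. The gap between each stool and the table is 250 mm.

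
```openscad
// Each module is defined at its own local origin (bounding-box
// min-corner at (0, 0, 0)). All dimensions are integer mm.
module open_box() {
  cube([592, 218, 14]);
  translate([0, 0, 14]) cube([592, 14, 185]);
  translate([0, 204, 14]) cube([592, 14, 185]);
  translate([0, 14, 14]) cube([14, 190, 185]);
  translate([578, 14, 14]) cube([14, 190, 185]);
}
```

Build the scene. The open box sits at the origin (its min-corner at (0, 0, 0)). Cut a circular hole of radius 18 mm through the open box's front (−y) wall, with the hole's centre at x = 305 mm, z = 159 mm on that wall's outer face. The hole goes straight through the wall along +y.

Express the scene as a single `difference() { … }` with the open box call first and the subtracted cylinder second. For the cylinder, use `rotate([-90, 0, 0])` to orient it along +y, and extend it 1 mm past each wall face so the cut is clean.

difference() {
  open_box();
  translate([305, -1, 159]) rotate([-90, 0, 0]) cylinder(h = 16, r = 18);
}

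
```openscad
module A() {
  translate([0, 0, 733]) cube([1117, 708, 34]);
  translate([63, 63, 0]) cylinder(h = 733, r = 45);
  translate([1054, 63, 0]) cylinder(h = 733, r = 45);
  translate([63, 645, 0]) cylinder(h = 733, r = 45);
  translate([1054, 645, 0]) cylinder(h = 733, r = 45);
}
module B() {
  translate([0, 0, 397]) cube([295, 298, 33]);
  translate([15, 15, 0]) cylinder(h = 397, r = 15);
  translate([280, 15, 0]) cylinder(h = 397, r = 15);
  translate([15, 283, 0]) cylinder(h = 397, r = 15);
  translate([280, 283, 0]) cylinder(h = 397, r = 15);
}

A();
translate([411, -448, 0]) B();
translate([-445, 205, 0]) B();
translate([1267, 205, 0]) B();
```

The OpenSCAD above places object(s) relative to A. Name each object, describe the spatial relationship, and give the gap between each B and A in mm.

Each stool's nearest face is 150 mm from the table's bounding box.

A is a table. B is a stool. Three stools sit around the table at the −y, −x, +x sides. The gap between each stool and the table is 150 mm.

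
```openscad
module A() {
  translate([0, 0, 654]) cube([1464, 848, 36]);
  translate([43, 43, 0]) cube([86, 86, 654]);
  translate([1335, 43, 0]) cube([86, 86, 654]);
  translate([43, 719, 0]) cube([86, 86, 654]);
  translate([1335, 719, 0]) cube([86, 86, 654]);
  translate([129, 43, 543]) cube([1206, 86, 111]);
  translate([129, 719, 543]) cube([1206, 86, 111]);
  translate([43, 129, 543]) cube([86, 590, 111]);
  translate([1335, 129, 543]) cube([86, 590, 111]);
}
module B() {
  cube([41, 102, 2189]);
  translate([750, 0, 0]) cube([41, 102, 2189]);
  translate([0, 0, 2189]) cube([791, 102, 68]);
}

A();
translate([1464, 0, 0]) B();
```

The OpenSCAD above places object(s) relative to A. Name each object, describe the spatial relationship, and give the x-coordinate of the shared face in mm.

The table's +x face and the door frame's −x face are both at x = 1464 mm.

A is a table. B is a door frame. The door frame is against the table's +x side, with their −y faces flush. The x-coordinate of the shared face is 1464 mm.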